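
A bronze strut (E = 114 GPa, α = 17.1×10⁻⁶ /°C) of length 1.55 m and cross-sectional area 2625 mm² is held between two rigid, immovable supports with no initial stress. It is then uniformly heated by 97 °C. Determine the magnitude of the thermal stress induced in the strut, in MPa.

With length fixed, the mechanical strain must cancel the thermal strain αΔT = 17.1×10⁻⁶ × 97 = 1658.7×10⁻⁶.
Hence σ = E·αΔT = 114×10³ × 1658.7×10⁻⁶ = 189.1 MPa, compressive.

σ ≈ 189 MPa (compressive)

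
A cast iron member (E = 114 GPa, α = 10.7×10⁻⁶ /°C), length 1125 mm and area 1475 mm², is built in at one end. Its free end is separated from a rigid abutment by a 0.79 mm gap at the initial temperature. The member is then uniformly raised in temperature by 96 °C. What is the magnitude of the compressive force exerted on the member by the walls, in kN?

Free thermal elongation = αΔT L = 10.7×10⁻⁶ × 96 × 1125 = 1.156 mm.
After closing the 0.79 mm clearance, 1.156 − 0.79 = 0.3656 mm of expansion remains to be suppressed by the wall.
So σ = E(δ_free − g)/L = 114×10³ × 0.3656/1125 = 37.05 MPa.
Force on the wall = σA = 37.05 × 1475 mm² = 54.65 kN.

P ≈ 54.6 kN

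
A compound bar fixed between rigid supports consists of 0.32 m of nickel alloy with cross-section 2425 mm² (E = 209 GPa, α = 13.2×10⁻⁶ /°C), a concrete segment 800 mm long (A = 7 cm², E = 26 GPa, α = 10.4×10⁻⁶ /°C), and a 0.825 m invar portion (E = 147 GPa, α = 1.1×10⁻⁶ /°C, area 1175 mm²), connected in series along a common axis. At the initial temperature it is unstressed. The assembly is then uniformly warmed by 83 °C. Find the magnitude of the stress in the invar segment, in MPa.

σ ≈ 19.2 MPa (compressive)

Free thermal expansion of the whole bar: Σ αᵢΔT Lᵢ = 13.2×10⁻⁶×83×320 + 10.4×10⁻⁶×83×800 + 1.1×10⁻⁶×83×825 = 1.116 mm.
The rigid supports impose zero overall length change; the single axial force P common to all segments must satisfy P Σ Lᵢ/(AᵢEᵢ) = δ_free.
Σ Lᵢ/(AᵢEᵢ) = 320/(2425×209×10³) + 800/(700×26×10³) + 825/(1175×147×10³) = 4.936×10⁻⁵ mm/N.
Hence P = δ_free / Σ(L/AE) = 1.116/4.936×10⁻⁵ = 22.62 kN (compressive).
σ_{invar} = P / A = 22620 / 1175 = 19.25 MPa.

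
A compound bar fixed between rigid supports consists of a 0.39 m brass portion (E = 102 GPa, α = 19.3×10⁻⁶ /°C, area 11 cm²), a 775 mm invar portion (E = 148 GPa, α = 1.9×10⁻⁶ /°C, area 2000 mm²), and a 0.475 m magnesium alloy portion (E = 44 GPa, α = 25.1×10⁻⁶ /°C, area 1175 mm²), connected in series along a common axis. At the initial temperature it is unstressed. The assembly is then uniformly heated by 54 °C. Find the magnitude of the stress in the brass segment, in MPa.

σ ≈ 67.2 MPa (compressive)

With the walls removed the bar would change length by δ_free = Σ αᵢΔT Lᵢ = 19.3×10⁻⁶×54×390 + 1.9×10⁻⁶×54×775 + 25.1×10⁻⁶×54×475 = 1.13 mm.
Since the ends are fixed, an axial force P builds up, equal in every segment, with P · Σ Lᵢ/(AᵢEᵢ) = δ_free.
Σ Lᵢ/(AᵢEᵢ) = 390/(1100×102×10³) + 775/(2000×148×10³) + 475/(1175×44×10³) = 1.528×10⁻⁵ mm/N.
So P = 1.13 / 1.528×10⁻⁵ = 73.93 kN, compressive.
σ_{brass} = P / A = 73930 / 1100 = 67.21 MPa.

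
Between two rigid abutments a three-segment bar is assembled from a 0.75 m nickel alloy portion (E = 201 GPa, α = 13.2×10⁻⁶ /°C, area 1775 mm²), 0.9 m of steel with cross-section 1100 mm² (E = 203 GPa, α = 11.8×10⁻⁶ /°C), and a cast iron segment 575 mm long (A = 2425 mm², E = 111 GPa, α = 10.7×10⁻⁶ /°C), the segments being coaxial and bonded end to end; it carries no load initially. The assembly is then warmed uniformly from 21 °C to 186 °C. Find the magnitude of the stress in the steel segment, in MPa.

With the walls removed the bar would change length by δ_free = Σ αᵢΔT Lᵢ = 13.2×10⁻⁶×165×750 + 11.8×10⁻⁶×165×900 + 10.7×10⁻⁶×165×575 = 4.401 mm.
Since the ends are fixed, an axial force P builds up, equal in every segment, with P · Σ Lᵢ/(AᵢEᵢ) = δ_free.
Σ Lᵢ/(AᵢEᵢ) = 750/(1775×201×10³) + 900/(1100×203×10³) + 575/(2425×111×10³) = 8.269×10⁻⁶ mm/N.
Hence P = δ_free / Σ(L/AE) = 4.401/8.269×10⁻⁶ = 532.2 kN (compressive).
σ_{steel} = P / A = 532200 / 1100 = 483.9 MPa.

σ ≈ 484 MPa (compressive)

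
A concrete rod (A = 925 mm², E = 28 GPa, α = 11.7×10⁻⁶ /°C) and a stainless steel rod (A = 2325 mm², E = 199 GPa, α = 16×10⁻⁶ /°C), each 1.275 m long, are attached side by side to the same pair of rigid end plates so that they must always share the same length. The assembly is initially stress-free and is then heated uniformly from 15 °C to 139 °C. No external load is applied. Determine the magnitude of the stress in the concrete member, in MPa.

The stainless steel has the larger α, so on heating it would change length more than the concrete if both were free. The rigid plates force a common final length, so the stainless steel is put into compression and the concrete into tension, with equal and opposite forces P (no external load).
Setting the final lengths equal and cancelling L: (α₁ − α₂)ΔT = P/(A₁E₁) + P/(A₂E₂).
|α₁ − α₂|·ΔT = 4.3×10⁻⁶ × 124 = 0.0005332.
1/(A₁E₁) + 1/(A₂E₂) = 1/(925×28×10³) + 1/(2325×199×10³) = 4.077×10⁻⁸ N⁻¹.
P = 0.0005332 / 4.077×10⁻⁸ = 13080 N = 13.08 kN.
σ_{concrete} = P/A₁ = 13080/925 = 14.14 MPa, tensile.

σ ≈ 14.1 MPa (tensile)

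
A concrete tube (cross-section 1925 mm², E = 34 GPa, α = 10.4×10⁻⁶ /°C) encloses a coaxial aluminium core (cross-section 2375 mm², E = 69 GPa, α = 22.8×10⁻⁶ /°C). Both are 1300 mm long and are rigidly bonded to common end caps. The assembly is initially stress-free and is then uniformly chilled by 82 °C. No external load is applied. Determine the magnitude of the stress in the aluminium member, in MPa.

The aluminium has the larger α, so on cooling it would change length more than the concrete if both were free. The rigid plates force a common final length, so the aluminium is put into tension and the concrete into compression, with equal and opposite forces P (no external load).
Equating the net (thermal + elastic) strains gives |α₁ − α₂|·ΔT = P·[1/(A₁E₁) + 1/(A₂E₂)].
|α₁ − α₂|·ΔT = 12.4×10⁻⁶ × 82 = 0.001017.
1/(A₁E₁) + 1/(A₂E₂) = 1/(1925×34×10³) + 1/(2375×69×10³) = 2.138×10⁻⁸ N⁻¹.
P = 0.001017 / 2.138×10⁻⁸ = 47560 N = 47.56 kN.
σ_{aluminium} = P/A₂ = 47560/2375 = 20.02 MPa, tensile.

σ ≈ 20 MPa (tensile)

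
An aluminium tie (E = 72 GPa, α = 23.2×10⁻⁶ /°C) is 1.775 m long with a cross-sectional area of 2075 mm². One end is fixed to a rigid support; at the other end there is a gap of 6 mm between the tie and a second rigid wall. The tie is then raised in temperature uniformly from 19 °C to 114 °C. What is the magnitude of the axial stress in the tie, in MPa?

Free thermal elongation = αΔT L = 23.2×10⁻⁶ × 95 × 1775 = 3.912 mm.
Since δ_free = 3.91 mm is less than the 6 mm gap, the tie never touches the wall. No axial force develops.

σ ≈ 0 MPa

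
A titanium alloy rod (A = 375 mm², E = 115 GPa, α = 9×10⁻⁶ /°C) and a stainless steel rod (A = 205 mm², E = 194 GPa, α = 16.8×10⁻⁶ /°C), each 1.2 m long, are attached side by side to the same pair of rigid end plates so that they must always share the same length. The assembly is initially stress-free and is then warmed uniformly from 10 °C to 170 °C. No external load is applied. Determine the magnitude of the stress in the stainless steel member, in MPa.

σ ≈ 126 MPa (compressive)

Equilibrium of a rigid end plate with no external load gives equal and opposite internal forces ±P in the two members. Since α_{stainless steel} > α_{titanium alloy}, heating drives the stainless steel into compression and the titanium alloy into tension.
Equating the net (thermal + elastic) strains gives |α₁ − α₂|·ΔT = P·[1/(A₁E₁) + 1/(A₂E₂)].
|α₁ − α₂|·ΔT = 7.8×10⁻⁶ × 160 = 0.001248.
1/(A₁E₁) + 1/(A₂E₂) = 1/(375×115×10³) + 1/(205×194×10³) = 4.833×10⁻⁸ N⁻¹.
P = 0.001248 / 4.833×10⁻⁸ = 25820 N = 25.82 kN.
σ_{stainless steel} = P/A₂ = 25820/205 = 126 MPa, compressive.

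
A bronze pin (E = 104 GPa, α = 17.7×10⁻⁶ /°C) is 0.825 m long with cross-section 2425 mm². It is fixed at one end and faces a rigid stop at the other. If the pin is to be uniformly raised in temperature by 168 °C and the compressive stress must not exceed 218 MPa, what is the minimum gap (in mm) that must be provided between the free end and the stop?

Free expansion if unrestrained: δ_free = αΔT L = 17.7×10⁻⁶ × 168 × 825 = 2.453 mm.
At the allowable stress the elastic shortening the wall may impose is σL/E = 218 × 825 / (104×10³) = 1.729 mm.
The gap must absorb the remainder: g_min = 2.453 − 1.729 = 0.7239 mm.

g ≈ 0.724 mm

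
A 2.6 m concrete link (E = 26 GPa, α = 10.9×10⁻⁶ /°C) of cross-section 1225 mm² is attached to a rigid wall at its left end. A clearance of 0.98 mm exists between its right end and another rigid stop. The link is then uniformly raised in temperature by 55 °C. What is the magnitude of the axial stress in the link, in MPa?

σ ≈ 5.79 MPa (compressive)

Free thermal elongation = αΔT L = 10.9×10⁻⁶ × 55 × 2600 = 1.559 mm.
The gap closes (δ_free > 0.98 mm) and the wall then resists a further 1.559 − 0.98 = 0.5787 mm of expansion.
Compatibility: PL/(AE) = 0.5787 mm, so σ = P/A = E × (0.5787/2600) = 5.787 MPa.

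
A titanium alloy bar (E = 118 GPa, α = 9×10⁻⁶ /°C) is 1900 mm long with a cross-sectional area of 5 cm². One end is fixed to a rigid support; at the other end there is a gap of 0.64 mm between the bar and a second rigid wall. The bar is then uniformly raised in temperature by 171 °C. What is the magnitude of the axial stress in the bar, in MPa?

σ ≈ 142 MPa (compressive)

If the wall were absent the bar would grow by αΔT L = 9×10⁻⁶ × 171 × 1900 = 2.924 mm.
This exceeds the 0.64 mm gap, so the wall pushes back. The portion of expansion that must be recovered elastically is δ_free − gap = 2.924 − 0.64 = 2.284 mm.
That suppressed elongation corresponds to σ = E·Δ/L = 118×10³ × 2.284/1900 = 141.9 MPa.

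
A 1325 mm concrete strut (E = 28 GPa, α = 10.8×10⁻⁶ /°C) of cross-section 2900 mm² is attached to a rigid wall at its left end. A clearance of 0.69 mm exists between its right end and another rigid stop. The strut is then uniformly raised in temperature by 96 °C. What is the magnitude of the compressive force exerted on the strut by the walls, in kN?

P ≈ 41.9 kN

If the wall were absent the strut would grow by αΔT L = 10.8×10⁻⁶ × 96 × 1325 = 1.374 mm.
This exceeds the 0.69 mm gap, so the wall pushes back. The portion of expansion that must be recovered elastically is δ_free − gap = 1.374 − 0.69 = 0.6838 mm.
That suppressed elongation corresponds to σ = E·Δ/L = 28×10³ × 0.6838/1325 = 14.45 MPa.
Force on the wall = σA = 14.45 × 2900 mm² = 41.9 kN.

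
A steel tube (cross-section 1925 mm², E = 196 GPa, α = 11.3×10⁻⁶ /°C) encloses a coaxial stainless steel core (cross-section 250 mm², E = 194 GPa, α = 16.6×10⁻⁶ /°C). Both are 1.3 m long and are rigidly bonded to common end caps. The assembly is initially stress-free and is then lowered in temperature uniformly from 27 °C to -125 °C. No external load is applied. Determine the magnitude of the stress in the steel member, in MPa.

Both members must finish at the same length. With the larger α, the stainless steel tends to over-contract; the plates restrain it, putting the stainless steel in tension and the steel in compression. With no external load the two internal forces are equal and opposite, magnitude P.
Equating the net (thermal + elastic) strains gives |α₁ − α₂|·ΔT = P·[1/(A₁E₁) + 1/(A₂E₂)].
|α₁ − α₂|·ΔT = 5.3×10⁻⁶ × 152 = 0.0008056.
1/(A₁E₁) + 1/(A₂E₂) = 1/(1925×196×10³) + 1/(250×194×10³) = 2.327×10⁻⁸ N⁻¹.
So P = 0.0008056 / 2.327×10⁻⁸ = 34.62 kN.
σ_{steel} = P/A₁ = 34620/1925 = 17.99 MPa, compressive.

σ ≈ 18 MPa (compressive)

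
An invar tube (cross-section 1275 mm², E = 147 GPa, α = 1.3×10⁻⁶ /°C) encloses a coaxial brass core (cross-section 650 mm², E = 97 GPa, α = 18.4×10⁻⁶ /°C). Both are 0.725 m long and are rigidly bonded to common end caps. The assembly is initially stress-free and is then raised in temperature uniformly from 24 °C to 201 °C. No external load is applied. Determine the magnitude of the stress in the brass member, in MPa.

Equilibrium of a rigid end plate with no external load gives equal and opposite internal forces ±P in the two members. Since α_{brass} > α_{invar}, heating drives the brass into compression and the invar into tension.
Setting the final lengths equal and cancelling L: (α₁ − α₂)ΔT = P/(A₁E₁) + P/(A₂E₂).
|α₁ − α₂|·ΔT = 17.1×10⁻⁶ × 177 = 0.003027.
1/(A₁E₁) + 1/(A₂E₂) = 1/(1275×147×10³) + 1/(650×97×10³) = 2.12×10⁻⁸ N⁻¹.
So P = 0.003027 / 2.12×10⁻⁸ = 142.8 kN.
σ_{brass} = P/A₂ = 142800/650 = 219.7 MPa, compressive.

σ ≈ 220 MPa (compressive)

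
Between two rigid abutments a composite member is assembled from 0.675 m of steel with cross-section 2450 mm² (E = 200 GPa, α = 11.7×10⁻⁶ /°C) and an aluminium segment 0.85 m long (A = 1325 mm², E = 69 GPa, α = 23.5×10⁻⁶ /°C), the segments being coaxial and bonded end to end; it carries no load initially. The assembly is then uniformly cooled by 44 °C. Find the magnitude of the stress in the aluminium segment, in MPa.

σ ≈ 86.7 MPa (tensile)

Free thermal contraction of the whole bar: Σ αᵢΔT Lᵢ = 11.7×10⁻⁶×44×675 + 23.5×10⁻⁶×44×850 = 1.226 mm.
The walls prevent any net length change, so an axial force P (same in every segment) develops. Compatibility: P · Σ Lᵢ/(AᵢEᵢ) = δ_free.
Σ Lᵢ/(AᵢEᵢ) = 675/(2450×200×10³) + 850/(1325×69×10³) = 1.067×10⁻⁵ mm/N.
Hence P = δ_free / Σ(L/AE) = 1.226/1.067×10⁻⁵ = 114.9 kN (tensile).
σ_{aluminium} = P / A = 114900 / 1325 = 86.71 MPa.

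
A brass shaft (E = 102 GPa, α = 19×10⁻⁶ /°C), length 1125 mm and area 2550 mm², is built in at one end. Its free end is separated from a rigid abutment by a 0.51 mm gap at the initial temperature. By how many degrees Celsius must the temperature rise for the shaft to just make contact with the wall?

ΔT ≈ 23.9 °C

The gap closes when αΔT L = 0.51 mm, since the shaft is still unstressed at that instant.
So ΔT = g/(αL) = 0.51/(19×10⁻⁶ × 1125) = 23.86 °C.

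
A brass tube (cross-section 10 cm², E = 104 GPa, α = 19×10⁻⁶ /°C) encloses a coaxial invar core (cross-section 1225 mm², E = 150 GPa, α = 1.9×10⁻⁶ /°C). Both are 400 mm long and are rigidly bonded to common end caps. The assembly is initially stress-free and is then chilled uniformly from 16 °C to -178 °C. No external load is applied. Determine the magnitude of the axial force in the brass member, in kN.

The brass has the larger α, so on cooling it would change length more than the invar if both were free. The rigid plates force a common final length, so the brass is put into tension and the invar into compression, with equal and opposite forces P (no external load).
Compatibility of the two members (thermal + elastic change equal): (α₁ − α₂)ΔT = P·[1/(A₁E₁) + 1/(A₂E₂)].
|α₁ − α₂|·ΔT = 17.1×10⁻⁶ × 194 = 0.003317.
1/(A₁E₁) + 1/(A₂E₂) = 1/(1000×104×10³) + 1/(1225×150×10³) = 1.506×10⁻⁸ N⁻¹.
P = 0.003317 / 1.506×10⁻⁸ = 220300 N = 220.3 kN.

P ≈ 220 kN (tensile in the brass)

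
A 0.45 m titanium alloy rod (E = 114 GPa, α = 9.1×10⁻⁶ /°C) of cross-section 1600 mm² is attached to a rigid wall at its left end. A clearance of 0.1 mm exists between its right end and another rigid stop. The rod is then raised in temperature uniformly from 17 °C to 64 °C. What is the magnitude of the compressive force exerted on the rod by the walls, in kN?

P ≈ 37.5 kN

Free thermal elongation = αΔT L = 9.1×10⁻⁶ × 47 × 450 = 0.1925 mm.
This exceeds the 0.1 mm gap, so the wall pushes back. The portion of expansion that must be recovered elastically is δ_free − gap = 0.1925 − 0.1 = 0.09246 mm.
That suppressed elongation corresponds to σ = E·Δ/L = 114×10³ × 0.09246/450 = 23.42 MPa.
P = σA = 23.42 × 1600 = 37.48 kN.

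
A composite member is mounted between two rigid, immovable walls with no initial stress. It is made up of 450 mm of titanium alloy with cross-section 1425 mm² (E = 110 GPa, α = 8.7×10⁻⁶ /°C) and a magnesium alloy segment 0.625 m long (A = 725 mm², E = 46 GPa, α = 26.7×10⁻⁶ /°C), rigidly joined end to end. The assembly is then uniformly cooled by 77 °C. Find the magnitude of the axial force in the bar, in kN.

P ≈ 73.4 kN (tensile)

With the walls removed the bar would change length by δ_free = Σ αᵢΔT Lᵢ = 8.7×10⁻⁶×77×450 + 26.7×10⁻⁶×77×625 = 1.586 mm.
The walls prevent any net length change, so an axial force P (same in every segment) develops. Compatibility: P · Σ Lᵢ/(AᵢEᵢ) = δ_free.
The series flexibility is Σ Lᵢ/(AᵢEᵢ) = 450/(1425×110×10³) + 625/(725×46×10³) = 2.161×10⁻⁵ mm/N.
P = 1.586 / 2.161×10⁻⁵ = 73410 N = 73.41 kN, tensile.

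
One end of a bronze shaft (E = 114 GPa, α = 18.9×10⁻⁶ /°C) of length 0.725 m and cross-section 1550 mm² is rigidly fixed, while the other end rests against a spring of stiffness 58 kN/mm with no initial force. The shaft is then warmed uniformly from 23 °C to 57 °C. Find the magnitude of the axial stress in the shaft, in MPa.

σ ≈ 14.1 MPa (compressive)

The unrestrained thermal change is αΔT L = 18.9×10⁻⁶ × 34 × 725 = 0.4659 mm.
Let P be the compressive force at the spring. The shaft shortens elastically by PL/(AE) and the spring compresses by P/k; together these equal δ_free.
P [ L/(AE) + 1/k ] = δ_free → P [ 725/(1550×114×10³) + 1/(58×10³) ] = 0.4659.
P = 0.4659 / 2.134×10⁻⁵ = 21830 N.
σ = P/A = 21830/1550 = 14.08 MPa.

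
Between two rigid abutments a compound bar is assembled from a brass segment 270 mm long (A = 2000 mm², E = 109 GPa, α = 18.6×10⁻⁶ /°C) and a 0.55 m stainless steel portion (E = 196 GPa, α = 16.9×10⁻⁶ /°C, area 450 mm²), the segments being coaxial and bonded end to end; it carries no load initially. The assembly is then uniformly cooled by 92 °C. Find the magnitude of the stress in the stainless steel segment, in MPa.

σ ≈ 392 MPa (tensile)

With the walls removed the bar would change length by δ_free = Σ αᵢΔT Lᵢ = 18.6×10⁻⁶×92×270 + 16.9×10⁻⁶×92×550 = 1.317 mm.
The rigid supports impose zero overall length change; the single axial force P common to all segments must satisfy P Σ Lᵢ/(AᵢEᵢ) = δ_free.
The series flexibility is Σ Lᵢ/(AᵢEᵢ) = 270/(2000×109×10³) + 550/(450×196×10³) = 7.474×10⁻⁶ mm/N.
P = 1.317 / 7.474×10⁻⁶ = 176200 N = 176.2 kN, tensile.
σ_{stainless steel} = P / A = 176200 / 450 = 391.6 MPa.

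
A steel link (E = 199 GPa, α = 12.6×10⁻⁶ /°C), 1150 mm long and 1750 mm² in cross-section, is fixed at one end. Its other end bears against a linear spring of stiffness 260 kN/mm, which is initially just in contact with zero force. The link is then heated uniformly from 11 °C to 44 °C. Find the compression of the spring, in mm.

Free thermal expansion: δ_free = αΔT L = 12.6×10⁻⁶ × 33 × 1150 = 0.4782 mm.
With a force P in the spring, the elastic change of the link is PL/(AE) and that of the spring is P/k; compatibility requires their sum to equal δ_free.
P [ L/(AE) + 1/k ] = δ_free → P [ 1150/(1750×199×10³) + 1/(260×10³) ] = 0.4782.
P = 0.4782 / 7.148×10⁻⁶ = 66890 N.
Spring compression = P/k = 66890/(260×10³) = 0.2573 mm.

δ ≈ 0.257 mm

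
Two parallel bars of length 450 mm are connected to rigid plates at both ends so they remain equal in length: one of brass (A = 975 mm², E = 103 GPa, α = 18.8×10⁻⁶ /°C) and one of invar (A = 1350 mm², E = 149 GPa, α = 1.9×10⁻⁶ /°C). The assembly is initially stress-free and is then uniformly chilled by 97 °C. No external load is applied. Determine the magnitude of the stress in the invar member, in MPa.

σ ≈ 81.3 MPa (compressive)

Equilibrium of a rigid end plate with no external load gives equal and opposite internal forces ±P in the two members. Since α_{brass} > α_{invar}, cooling drives the brass into tension and the invar into compression.
Equating the net (thermal + elastic) strains gives |α₁ − α₂|·ΔT = P·[1/(A₁E₁) + 1/(A₂E₂)].
|α₁ − α₂|·ΔT = 16.9×10⁻⁶ × 97 = 0.001639.
1/(A₁E₁) + 1/(A₂E₂) = 1/(975×103×10³) + 1/(1350×149×10³) = 1.493×10⁻⁸ N⁻¹.
P = 0.001639 / 1.493×10⁻⁸ = 109800 N = 109.8 kN.
σ_{invar} = P/A₂ = 109800/1350 = 81.34 MPa, compressive.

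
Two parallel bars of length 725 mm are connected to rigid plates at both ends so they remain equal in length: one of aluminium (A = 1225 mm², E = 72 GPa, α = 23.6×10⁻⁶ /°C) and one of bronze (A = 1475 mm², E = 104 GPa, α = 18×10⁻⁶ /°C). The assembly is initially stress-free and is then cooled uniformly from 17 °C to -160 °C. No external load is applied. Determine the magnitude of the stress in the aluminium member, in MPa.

σ ≈ 45.3 MPa (tensile)

The aluminium has the larger α, so on cooling it would change length more than the bronze if both were free. The rigid plates force a common final length, so the aluminium is put into tension and the bronze into compression, with equal and opposite forces P (no external load).
Setting the final lengths equal and cancelling L: (α₁ − α₂)ΔT = P/(A₁E₁) + P/(A₂E₂).
|α₁ − α₂|·ΔT = 5.6×10⁻⁶ × 177 = 0.0009912.
1/(A₁E₁) + 1/(A₂E₂) = 1/(1225×72×10³) + 1/(1475×104×10³) = 1.786×10⁻⁸ N⁻¹.
P = 0.0009912 / 1.786×10⁻⁸ = 55510 N = 55.51 kN.
σ_{aluminium} = P/A₁ = 55510/1225 = 45.31 MPa, tensile.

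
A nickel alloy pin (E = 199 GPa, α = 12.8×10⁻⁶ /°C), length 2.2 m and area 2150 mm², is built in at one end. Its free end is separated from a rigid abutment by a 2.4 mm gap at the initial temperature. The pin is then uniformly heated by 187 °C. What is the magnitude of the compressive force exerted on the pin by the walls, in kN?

P ≈ 557 kN

Unrestrained expansion: δ_free = αΔT L = 12.8×10⁻⁶ × 187 × 2200 = 5.266 mm.
The gap closes (δ_free > 2.4 mm) and the wall then resists a further 5.266 − 2.4 = 2.866 mm of expansion.
That suppressed elongation corresponds to σ = E·Δ/L = 199×10³ × 2.866/2200 = 259.2 MPa.
Force on the wall = σA = 259.2 × 2150 mm² = 557.4 kN.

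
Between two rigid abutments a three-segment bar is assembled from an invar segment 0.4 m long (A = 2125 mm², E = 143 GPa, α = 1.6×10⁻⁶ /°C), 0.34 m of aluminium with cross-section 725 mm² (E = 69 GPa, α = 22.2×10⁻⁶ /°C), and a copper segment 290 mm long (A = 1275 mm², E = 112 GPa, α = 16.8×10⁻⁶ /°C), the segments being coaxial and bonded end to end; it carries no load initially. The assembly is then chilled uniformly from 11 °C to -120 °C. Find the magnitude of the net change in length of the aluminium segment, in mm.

If the supports were absent, the total length change would be Σ αᵢΔT Lᵢ = 1.6×10⁻⁶×131×400 + 22.2×10⁻⁶×131×340 + 16.8×10⁻⁶×131×290 = 1.711 mm.
The rigid supports impose zero overall length change; the single axial force P common to all segments must satisfy P Σ Lᵢ/(AᵢEᵢ) = δ_free.
Σ Lᵢ/(AᵢEᵢ) = 400/(2125×143×10³) + 340/(725×69×10³) + 290/(1275×112×10³) = 1.014×10⁻⁵ mm/N.
P = 1.711 / 1.014×10⁻⁵ = 168700 N = 168.7 kN, tensile.
For the aluminium segment, free thermal change = 22.2×10⁻⁶×131×340 = 0.9888 mm and elastic change from P = 168700×340/(725×69×10³) = 1.146 mm; these oppose, so the net change is 0.158 mm (segment lengthens).

|ΔL| ≈ 0.158 mm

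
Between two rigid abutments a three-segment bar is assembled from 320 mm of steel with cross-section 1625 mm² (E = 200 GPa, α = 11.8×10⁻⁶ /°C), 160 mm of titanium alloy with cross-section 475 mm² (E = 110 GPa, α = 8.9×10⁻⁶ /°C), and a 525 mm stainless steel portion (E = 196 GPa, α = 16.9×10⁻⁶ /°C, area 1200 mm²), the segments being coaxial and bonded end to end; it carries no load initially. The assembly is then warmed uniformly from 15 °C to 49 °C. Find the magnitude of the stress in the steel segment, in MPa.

If the supports were absent, the total length change would be Σ αᵢΔT Lᵢ = 11.8×10⁻⁶×34×320 + 8.9×10⁻⁶×34×160 + 16.9×10⁻⁶×34×525 = 0.4785 mm.
Since the ends are fixed, an axial force P builds up, equal in every segment, with P · Σ Lᵢ/(AᵢEᵢ) = δ_free.
The series flexibility is Σ Lᵢ/(AᵢEᵢ) = 320/(1625×200×10³) + 160/(475×110×10³) + 525/(1200×196×10³) = 6.279×10⁻⁶ mm/N.
Hence P = δ_free / Σ(L/AE) = 0.4785/6.279×10⁻⁶ = 76.2 kN (compressive).
σ_{steel} = P / A = 76200 / 1625 = 46.89 MPa.

σ ≈ 46.9 MPa (compressive)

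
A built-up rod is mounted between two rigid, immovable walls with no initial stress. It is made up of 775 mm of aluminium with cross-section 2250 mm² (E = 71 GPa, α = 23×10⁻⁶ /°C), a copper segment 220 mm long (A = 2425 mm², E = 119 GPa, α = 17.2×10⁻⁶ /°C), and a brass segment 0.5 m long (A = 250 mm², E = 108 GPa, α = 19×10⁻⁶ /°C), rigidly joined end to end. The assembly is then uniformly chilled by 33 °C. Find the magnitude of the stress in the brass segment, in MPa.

If the supports were absent, the total length change would be Σ αᵢΔT Lᵢ = 23×10⁻⁶×33×775 + 17.2×10⁻⁶×33×220 + 19×10⁻⁶×33×500 = 1.027 mm.
The rigid supports impose zero overall length change; the single axial force P common to all segments must satisfy P Σ Lᵢ/(AᵢEᵢ) = δ_free.
Σ Lᵢ/(AᵢEᵢ) = 775/(2250×71×10³) + 220/(2425×119×10³) + 500/(250×108×10³) = 2.413×10⁻⁵ mm/N.
Hence P = δ_free / Σ(L/AE) = 1.027/2.413×10⁻⁵ = 42.54 kN (tensile).
σ_{brass} = P / A = 42540 / 250 = 170.2 MPa.

σ ≈ 170 MPa (tensile)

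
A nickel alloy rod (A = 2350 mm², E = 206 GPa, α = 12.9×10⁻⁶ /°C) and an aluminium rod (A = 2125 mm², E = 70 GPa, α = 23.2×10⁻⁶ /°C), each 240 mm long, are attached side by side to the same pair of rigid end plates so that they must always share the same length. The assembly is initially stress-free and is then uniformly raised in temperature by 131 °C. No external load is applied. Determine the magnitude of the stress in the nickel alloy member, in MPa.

The aluminium has the larger α, so on heating it would change length more than the nickel alloy if both were free. The rigid plates force a common final length, so the aluminium is put into compression and the nickel alloy into tension, with equal and opposite forces P (no external load).
Equating the net (thermal + elastic) strains gives |α₁ − α₂|·ΔT = P·[1/(A₁E₁) + 1/(A₂E₂)].
|α₁ − α₂|·ΔT = 10.3×10⁻⁶ × 131 = 0.001349.
1/(A₁E₁) + 1/(A₂E₂) = 1/(2350×206×10³) + 1/(2125×70×10³) = 8.788×10⁻⁹ N⁻¹.
P = 0.001349 / 8.788×10⁻⁹ = 153500 N = 153.5 kN.
σ_{nickel alloy} = P/A₁ = 153500/2350 = 65.33 MPa, tensile.

σ ≈ 65.3 MPa (tensile)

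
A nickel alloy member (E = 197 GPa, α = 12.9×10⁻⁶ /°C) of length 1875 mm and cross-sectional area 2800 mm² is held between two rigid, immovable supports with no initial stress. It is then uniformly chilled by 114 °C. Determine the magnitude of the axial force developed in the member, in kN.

P ≈ 811 kN (tensile)

The ends cannot move, so σ = EαΔT = 197×10³ × 12.9×10⁻⁶ × 114 = 289.7 MPa.
Then P = σA = 289.7 × 2800 mm² = 811.2 kN, tensile.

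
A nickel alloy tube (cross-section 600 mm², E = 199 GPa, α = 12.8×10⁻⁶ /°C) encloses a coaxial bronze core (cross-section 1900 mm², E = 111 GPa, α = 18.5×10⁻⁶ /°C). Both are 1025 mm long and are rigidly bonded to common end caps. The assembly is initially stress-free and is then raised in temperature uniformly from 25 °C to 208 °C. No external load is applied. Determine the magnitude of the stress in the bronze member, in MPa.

σ ≈ 41.9 MPa (compressive)

Both members must finish at the same length. With the larger α, the bronze tends to over-expand; the plates restrain it, putting the bronze in compression and the nickel alloy in tension. With no external load the two internal forces are equal and opposite, magnitude P.
Compatibility of the two members (thermal + elastic change equal): (α₁ − α₂)ΔT = P·[1/(A₁E₁) + 1/(A₂E₂)].
|α₁ − α₂|·ΔT = 5.7×10⁻⁶ × 183 = 0.001043.
1/(A₁E₁) + 1/(A₂E₂) = 1/(600×199×10³) + 1/(1900×111×10³) = 1.312×10⁻⁸ N⁻¹.
So P = 0.001043 / 1.312×10⁻⁸ = 79.52 kN.
σ_{bronze} = P/A₂ = 79520/1900 = 41.85 MPa, compressive.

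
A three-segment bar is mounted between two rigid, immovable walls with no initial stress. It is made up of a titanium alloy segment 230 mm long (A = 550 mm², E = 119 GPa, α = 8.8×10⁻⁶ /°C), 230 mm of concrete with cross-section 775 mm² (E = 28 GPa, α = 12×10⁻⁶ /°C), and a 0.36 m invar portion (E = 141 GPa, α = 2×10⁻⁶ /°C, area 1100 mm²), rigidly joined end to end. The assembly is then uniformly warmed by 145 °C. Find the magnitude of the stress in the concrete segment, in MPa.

σ ≈ 62.7 MPa (compressive)

With the walls removed the bar would change length by δ_free = Σ αᵢΔT Lᵢ = 8.8×10⁻⁶×145×230 + 12×10⁻⁶×145×230 + 2×10⁻⁶×145×360 = 0.7981 mm.
The rigid supports impose zero overall length change; the single axial force P common to all segments must satisfy P Σ Lᵢ/(AᵢEᵢ) = δ_free.
The series flexibility is Σ Lᵢ/(AᵢEᵢ) = 230/(550×119×10³) + 230/(775×28×10³) + 360/(1100×141×10³) = 1.643×10⁻⁵ mm/N.
Hence P = δ_free / Σ(L/AE) = 0.7981/1.643×10⁻⁵ = 48.56 kN (compressive).
σ_{concrete} = P / A = 48560 / 775 = 62.66 MPa.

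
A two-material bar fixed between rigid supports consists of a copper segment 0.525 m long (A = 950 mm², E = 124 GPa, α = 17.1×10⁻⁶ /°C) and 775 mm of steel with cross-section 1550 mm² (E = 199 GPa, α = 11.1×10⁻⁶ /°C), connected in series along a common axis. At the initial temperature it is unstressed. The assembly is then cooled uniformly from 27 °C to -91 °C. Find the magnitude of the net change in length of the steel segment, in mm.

|ΔL| ≈ 0.267 mm

If the supports were absent, the total length change would be Σ αᵢΔT Lᵢ = 17.1×10⁻⁶×118×525 + 11.1×10⁻⁶×118×775 = 2.074 mm.
The walls prevent any net length change, so an axial force P (same in every segment) develops. Compatibility: P · Σ Lᵢ/(AᵢEᵢ) = δ_free.
Σ Lᵢ/(AᵢEᵢ) = 525/(950×124×10³) + 775/(1550×199×10³) = 6.969×10⁻⁶ mm/N.
Hence P = δ_free / Σ(L/AE) = 2.074/6.969×10⁻⁶ = 297.7 kN (tensile).
For the steel segment, free thermal change = 11.1×10⁻⁶×118×775 = 1.015 mm and elastic change from P = 297700×775/(1550×199×10³) = 0.7479 mm; these oppose, so the net change is 0.267 mm (segment shortens).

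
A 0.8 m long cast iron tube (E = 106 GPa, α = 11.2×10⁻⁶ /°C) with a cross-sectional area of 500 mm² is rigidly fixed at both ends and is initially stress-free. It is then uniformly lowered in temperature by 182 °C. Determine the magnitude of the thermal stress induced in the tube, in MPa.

σ ≈ 216 MPa (tensile)

The supports are rigid, so the total axial strain is zero. The restrained thermal strain is ε = αΔT = 11.2×10⁻⁶ × 182 = 2038.4×10⁻⁶.
Hence σ = E·αΔT = 106×10³ × 2038.4×10⁻⁶ = 216.1 MPa, tensile.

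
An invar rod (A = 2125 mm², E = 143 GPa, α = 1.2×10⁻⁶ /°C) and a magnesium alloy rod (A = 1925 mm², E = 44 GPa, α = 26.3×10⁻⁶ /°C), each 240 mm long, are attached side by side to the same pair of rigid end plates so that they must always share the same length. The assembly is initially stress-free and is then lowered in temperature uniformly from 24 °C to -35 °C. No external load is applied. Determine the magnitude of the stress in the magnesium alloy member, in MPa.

σ ≈ 51 MPa (tensile)

Equilibrium of a rigid end plate with no external load gives equal and opposite internal forces ±P in the two members. Since α_{magnesium alloy} > α_{invar}, cooling drives the magnesium alloy into tension and the invar into compression.
Equating the net (thermal + elastic) strains gives |α₁ − α₂|·ΔT = P·[1/(A₁E₁) + 1/(A₂E₂)].
|α₁ − α₂|·ΔT = 25.1×10⁻⁶ × 59 = 0.001481.
1/(A₁E₁) + 1/(A₂E₂) = 1/(2125×143×10³) + 1/(1925×44×10³) = 1.51×10⁻⁸ N⁻¹.
P = 0.001481 / 1.51×10⁻⁸ = 98090 N = 98.09 kN.
σ_{magnesium alloy} = P/A₂ = 98090/1925 = 50.96 MPa, tensile.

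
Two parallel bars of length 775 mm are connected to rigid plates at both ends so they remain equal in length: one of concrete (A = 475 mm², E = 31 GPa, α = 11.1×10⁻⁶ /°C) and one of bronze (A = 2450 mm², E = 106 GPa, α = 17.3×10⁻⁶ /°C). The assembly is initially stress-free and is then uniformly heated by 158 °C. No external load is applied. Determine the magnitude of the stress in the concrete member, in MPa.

Both members must finish at the same length. With the larger α, the bronze tends to over-expand; the plates restrain it, putting the bronze in compression and the concrete in tension. With no external load the two internal forces are equal and opposite, magnitude P.
Equating the net (thermal + elastic) strains gives |α₁ − α₂|·ΔT = P·[1/(A₁E₁) + 1/(A₂E₂)].
|α₁ − α₂|·ΔT = 6.2×10⁻⁶ × 158 = 0.0009796.
1/(A₁E₁) + 1/(A₂E₂) = 1/(475×31×10³) + 1/(2450×106×10³) = 7.176×10⁻⁸ N⁻¹.
P = 0.0009796 / 7.176×10⁻⁸ = 13650 N = 13.65 kN.
σ_{concrete} = P/A₁ = 13650/475 = 28.74 MPa, tensile.

σ ≈ 28.7 MPa (tensile)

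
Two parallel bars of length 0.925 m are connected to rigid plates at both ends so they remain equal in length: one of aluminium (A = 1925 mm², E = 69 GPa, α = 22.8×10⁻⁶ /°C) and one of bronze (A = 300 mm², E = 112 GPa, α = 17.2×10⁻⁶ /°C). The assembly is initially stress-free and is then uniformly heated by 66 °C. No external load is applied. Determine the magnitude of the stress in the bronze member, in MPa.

σ ≈ 33 MPa (tensile)

Equilibrium of a rigid end plate with no external load gives equal and opposite internal forces ±P in the two members. Since α_{aluminium} > α_{bronze}, heating drives the aluminium into compression and the bronze into tension.
Setting the final lengths equal and cancelling L: (α₁ − α₂)ΔT = P/(A₁E₁) + P/(A₂E₂).
|α₁ − α₂|·ΔT = 5.6×10⁻⁶ × 66 = 0.0003696.
1/(A₁E₁) + 1/(A₂E₂) = 1/(1925×69×10³) + 1/(300×112×10³) = 3.729×10⁻⁸ N⁻¹.
So P = 0.0003696 / 3.729×10⁻⁸ = 9.911 kN.
σ_{bronze} = P/A₂ = 9911/300 = 33.04 MPa, tensile.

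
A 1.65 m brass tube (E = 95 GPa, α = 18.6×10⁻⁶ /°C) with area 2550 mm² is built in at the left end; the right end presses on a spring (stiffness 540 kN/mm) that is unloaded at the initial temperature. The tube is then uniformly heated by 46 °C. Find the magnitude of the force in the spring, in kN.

P ≈ 163 kN

The unrestrained thermal change is αΔT L = 18.6×10⁻⁶ × 46 × 1650 = 1.412 mm.
With a force P in the spring, the elastic change of the tube is PL/(AE) and that of the spring is P/k; compatibility requires their sum to equal δ_free.
So P = δ_free / [L/(AE) + 1/k] = 1.412 / [ 1650/(2550×95×10³) + 1/(540×10³) ].
P = 1.412 / 8.663×10⁻⁶ = 163000 N.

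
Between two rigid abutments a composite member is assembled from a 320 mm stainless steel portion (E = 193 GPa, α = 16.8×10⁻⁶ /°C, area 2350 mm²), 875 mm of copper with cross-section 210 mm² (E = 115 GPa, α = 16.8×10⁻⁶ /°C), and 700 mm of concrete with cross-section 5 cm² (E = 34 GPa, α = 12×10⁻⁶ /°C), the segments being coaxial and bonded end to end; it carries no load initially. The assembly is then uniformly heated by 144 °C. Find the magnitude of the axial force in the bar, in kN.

If the supports were absent, the total length change would be Σ αᵢΔT Lᵢ = 16.8×10⁻⁶×144×320 + 16.8×10⁻⁶×144×875 + 12×10⁻⁶×144×700 = 4.101 mm.
The rigid supports impose zero overall length change; the single axial force P common to all segments must satisfy P Σ Lᵢ/(AᵢEᵢ) = δ_free.
The series flexibility is Σ Lᵢ/(AᵢEᵢ) = 320/(2350×193×10³) + 875/(210×115×10³) + 700/(500×34×10³) = 7.811×10⁻⁵ mm/N.
P = 4.101 / 7.811×10⁻⁵ = 52490 N = 52.49 kN, compressive.

P ≈ 52.5 kN (compressive)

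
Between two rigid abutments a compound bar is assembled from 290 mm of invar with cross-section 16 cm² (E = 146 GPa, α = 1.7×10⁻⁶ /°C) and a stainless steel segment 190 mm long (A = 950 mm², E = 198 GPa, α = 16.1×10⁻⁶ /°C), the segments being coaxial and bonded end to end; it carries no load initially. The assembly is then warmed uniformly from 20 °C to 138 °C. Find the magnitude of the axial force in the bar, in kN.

With the walls removed the bar would change length by δ_free = Σ αᵢΔT Lᵢ = 1.7×10⁻⁶×118×290 + 16.1×10⁻⁶×118×190 = 0.4191 mm.
The rigid supports impose zero overall length change; the single axial force P common to all segments must satisfy P Σ Lᵢ/(AᵢEᵢ) = δ_free.
Σ Lᵢ/(AᵢEᵢ) = 290/(1600×146×10³) + 190/(950×198×10³) = 2.252×10⁻⁶ mm/N.
P = 0.4191 / 2.252×10⁻⁶ = 186200 N = 186.2 kN, compressive.

P ≈ 186 kN (compressive)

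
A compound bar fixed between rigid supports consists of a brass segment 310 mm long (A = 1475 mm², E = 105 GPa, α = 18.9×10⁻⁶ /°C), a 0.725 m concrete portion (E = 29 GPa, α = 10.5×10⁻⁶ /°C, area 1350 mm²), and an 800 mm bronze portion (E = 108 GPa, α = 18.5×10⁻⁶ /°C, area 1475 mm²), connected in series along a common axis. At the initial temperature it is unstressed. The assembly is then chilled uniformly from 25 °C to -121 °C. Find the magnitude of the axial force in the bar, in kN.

If the supports were absent, the total length change would be Σ αᵢΔT Lᵢ = 18.9×10⁻⁶×146×310 + 10.5×10⁻⁶×146×725 + 18.5×10⁻⁶×146×800 = 4.128 mm.
Since the ends are fixed, an axial force P builds up, equal in every segment, with P · Σ Lᵢ/(AᵢEᵢ) = δ_free.
Σ Lᵢ/(AᵢEᵢ) = 310/(1475×105×10³) + 725/(1350×29×10³) + 800/(1475×108×10³) = 2.554×10⁻⁵ mm/N.
Hence P = δ_free / Σ(L/AE) = 4.128/2.554×10⁻⁵ = 161.6 kN (tensile).

P ≈ 162 kN (tensile)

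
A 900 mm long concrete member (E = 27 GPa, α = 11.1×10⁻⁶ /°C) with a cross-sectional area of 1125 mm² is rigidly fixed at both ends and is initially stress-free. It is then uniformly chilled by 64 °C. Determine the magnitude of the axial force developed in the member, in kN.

P ≈ 21.6 kN (tensile)

Full restraint means ε = 0, so the stress is σ = EαΔT = 27×10³ × 11.1×10⁻⁶ × 64 = 19.18 MPa.
Then P = σA = 19.18 × 1125 mm² = 21.58 kN, tensile.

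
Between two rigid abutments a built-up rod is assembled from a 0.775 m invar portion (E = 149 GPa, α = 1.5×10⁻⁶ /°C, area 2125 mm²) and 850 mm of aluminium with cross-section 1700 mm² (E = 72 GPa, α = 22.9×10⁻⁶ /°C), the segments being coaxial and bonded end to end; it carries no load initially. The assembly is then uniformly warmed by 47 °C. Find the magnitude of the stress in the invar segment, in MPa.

σ ≈ 48.6 MPa (compressive)

Free thermal expansion of the whole bar: Σ αᵢΔT Lᵢ = 1.5×10⁻⁶×47×775 + 22.9×10⁻⁶×47×850 = 0.9695 mm.
The rigid supports impose zero overall length change; the single axial force P common to all segments must satisfy P Σ Lᵢ/(AᵢEᵢ) = δ_free.
Σ Lᵢ/(AᵢEᵢ) = 775/(2125×149×10³) + 850/(1700×72×10³) = 9.392×10⁻⁶ mm/N.
P = 0.9695 / 9.392×10⁻⁶ = 103200 N = 103.2 kN, compressive.
σ_{invar} = P / A = 103200 / 2125 = 48.58 MPa.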